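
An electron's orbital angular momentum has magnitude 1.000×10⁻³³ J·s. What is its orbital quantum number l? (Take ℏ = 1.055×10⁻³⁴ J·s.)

Dividing by ℏ: |L|/ℏ ≈ 9.479.
Set l(l+1) = 89.85; the integer solution is l = 9.

l = 9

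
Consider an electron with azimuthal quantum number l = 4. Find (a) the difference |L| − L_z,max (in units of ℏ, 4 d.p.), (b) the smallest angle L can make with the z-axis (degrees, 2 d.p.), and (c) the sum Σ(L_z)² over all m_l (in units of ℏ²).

|L|−L_z,max ≈ 0.4721ℏ; θ_min ≈ 26.57°; Σ(L_z)² = 60 ℏ²

|L| − L_z,max = (2√5 − 4)ℏ ≈ 0.4721ℏ.
cos θ_min = 4/√20, so θ_min ≈ 26.57°.
Σ m_l² = 60, so Σ(L_z)² = 60 ℏ².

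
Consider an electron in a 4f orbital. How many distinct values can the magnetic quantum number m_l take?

7

The 4f subshell has l = 3.
The number of m_l values is 2l + 1 = 2·3 + 1 = 7.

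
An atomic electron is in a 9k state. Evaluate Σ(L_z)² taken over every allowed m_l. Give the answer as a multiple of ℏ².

The 9k subshell has l = 7.
The allowed m_l values are -7, -6, -5, -4, -3, -2, -1, 0, 1, 2, 3, 4, 5, 6, 7.
Σ m_l² = 2·(1 + 4 + 9 + 16 + 25 + 36 + 49) = 280.

Σ(L_z)² = 280 ℏ²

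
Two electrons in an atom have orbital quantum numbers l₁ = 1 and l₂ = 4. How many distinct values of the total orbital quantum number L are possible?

3

Angular momentum addition gives L = |l₁ − l₂|, …, l₁ + l₂.
So L can be 3, 4, 5.
That is 3 values.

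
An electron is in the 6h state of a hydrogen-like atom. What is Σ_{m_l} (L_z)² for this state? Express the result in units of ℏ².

The 6h subshell has l = 5.
m_l runs from −5 to 5, i.e. {-5, -4, -3, -2, -1, 0, 1, 2, 3, 4, 5}.
Summing m² from −5 to 5: Σ m_l² = 110.

Σ(L_z)² = 110 ℏ²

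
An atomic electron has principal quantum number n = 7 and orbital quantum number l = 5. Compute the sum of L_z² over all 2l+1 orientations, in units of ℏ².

Σ(L_z)² = 110 ℏ²

m_l runs from −5 to 5, i.e. {-5, -4, -3, -2, -1, 0, 1, 2, 3, 4, 5}.
Σ m_l² = l(l+1)(2l+1)/3 = 5·6·11/3 = 110.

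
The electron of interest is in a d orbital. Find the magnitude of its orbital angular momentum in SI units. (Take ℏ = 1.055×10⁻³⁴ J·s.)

For a d orbital, l = 2.
|L| = ℏ√(l(l+1)) = ℏ√(2·3) = √6 ℏ
Numerically, |L| = 2.449 × (1.055×10⁻³⁴ J·s) = 2.584×10⁻³⁴ J·s.

|L| = 2.584×10⁻³⁴ J·s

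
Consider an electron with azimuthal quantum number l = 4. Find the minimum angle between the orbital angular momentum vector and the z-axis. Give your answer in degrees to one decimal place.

θ_min ≈ 26.6°

|L|² = l(l+1)ℏ² = 20ℏ², so |L| = 2√5 ℏ.
The smallest angle corresponds to the largest L_z, i.e. m_l = l = 4, giving L_z = 4ℏ.
cos θ_min = 4/√20, so θ_min ≈ 26.6°.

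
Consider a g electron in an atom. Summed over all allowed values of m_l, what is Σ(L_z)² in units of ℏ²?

Σ(L_z)² = 60 ℏ²

For a g orbital, l = 4.
The allowed m_l values are -4, -3, -2, -1, 0, 1, 2, 3, 4.
Σ m_l² = l(l+1)(2l+1)/3 = 4·5·9/3 = 60.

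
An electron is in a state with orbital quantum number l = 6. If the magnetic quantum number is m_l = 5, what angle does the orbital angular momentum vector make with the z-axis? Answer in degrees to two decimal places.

θ ≈ 39.51°

|L| = √(l(l+1)) ℏ = √42 ℏ.
L_z = m_l ℏ = 5ℏ.
cos θ = L_z/|L| = 5/√42, so θ ≈ 39.51°.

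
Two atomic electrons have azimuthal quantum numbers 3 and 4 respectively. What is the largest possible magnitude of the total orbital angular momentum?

|L_tot|_max = 2√14 ℏ ≈ 7.483ℏ

By the triangle rule, |l₁ − l₂| ≤ L ≤ l₁ + l₂.
L ∈ {1, 2, 3, 4, 5, 6, 7}.
The largest magnitude corresponds to L = 7: |L_tot| = ℏ√(7·8) = 2√14 ℏ.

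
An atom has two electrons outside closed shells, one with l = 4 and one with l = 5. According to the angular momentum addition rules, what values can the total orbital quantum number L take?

By the triangle rule, |l₁ − l₂| ≤ L ≤ l₁ + l₂.
So L can be 1, 2, 3, 4, 5, 6, 7, 8, 9.

L = 1, 2, 3, 4, 5, 6, 7, 8, 9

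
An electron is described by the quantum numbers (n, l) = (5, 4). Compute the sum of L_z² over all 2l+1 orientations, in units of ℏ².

The allowed m_l values are -4, -3, -2, -1, 0, 1, 2, 3, 4.
Σ m_l² = 2·(1 + 4 + 9 + 16) = 60.

Σ(L_z)² = 60 ℏ²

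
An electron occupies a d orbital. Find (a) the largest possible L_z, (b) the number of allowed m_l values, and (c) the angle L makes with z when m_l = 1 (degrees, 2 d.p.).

L_z,max = 2ℏ; 5 values; θ(m_l=1) ≈ 65.91°

A d state has l = 2.
L_z,max = lℏ = 2ℏ.
There are 2l+1 = 5 values of m_l.
For m_l = 1: cos θ = 1/√6, θ ≈ 65.91°.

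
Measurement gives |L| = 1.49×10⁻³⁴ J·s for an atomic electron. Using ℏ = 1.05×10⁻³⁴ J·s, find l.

Dividing by ℏ: |L|/ℏ ≈ 1.419.
(|L|/ℏ)² = l(l+1) ≈ 2.01 ⇒ l = 1.

l = 1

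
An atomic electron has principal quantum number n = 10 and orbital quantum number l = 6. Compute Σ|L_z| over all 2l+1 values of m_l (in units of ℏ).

The allowed m_l values are -6, -5, -4, -3, -2, -1, 0, 1, 2, 3, 4, 5, 6.
Σ|m_l| = l(l+1) = 42.

Σ|L_z| = 42 ℏ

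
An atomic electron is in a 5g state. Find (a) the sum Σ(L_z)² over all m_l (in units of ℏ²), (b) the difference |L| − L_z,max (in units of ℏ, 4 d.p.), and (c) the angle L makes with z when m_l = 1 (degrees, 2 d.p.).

For 5g, l = 4.
Σ m_l² = 60, so Σ(L_z)² = 60 ℏ².
|L| − L_z,max = (2√5 − 4)ℏ ≈ 0.4721ℏ.
For m_l = 1: cos θ = 1/√20, θ ≈ 77.08°.

Σ(L_z)² = 60 ℏ²; |L|−L_z,max ≈ 0.4721ℏ; θ(m_l=1) ≈ 77.08°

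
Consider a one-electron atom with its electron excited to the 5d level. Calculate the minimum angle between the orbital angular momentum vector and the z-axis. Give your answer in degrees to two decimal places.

The 5d level has l = 2.
|L| = ℏ√(l(l+1)) = √6 ℏ.
The smallest angle corresponds to the largest L_z, i.e. m_l = l = 2, giving L_z = 2ℏ.
cos θ_min = 2/√6, so θ_min ≈ 35.26°.

θ_min ≈ 35.26°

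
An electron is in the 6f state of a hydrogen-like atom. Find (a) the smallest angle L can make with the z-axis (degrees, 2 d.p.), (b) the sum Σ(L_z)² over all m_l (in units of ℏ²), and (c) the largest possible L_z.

For 6f, l = 3.
cos θ_min = 3/√12, so θ_min ≈ 30.00°.
Σ m_l² = 28, so Σ(L_z)² = 28 ℏ².
L_z,max = lℏ = 3ℏ.

θ_min ≈ 30.00°; Σ(L_z)² = 28 ℏ²; L_z,max = 3ℏ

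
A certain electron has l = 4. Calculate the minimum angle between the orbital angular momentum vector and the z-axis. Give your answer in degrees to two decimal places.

θ_min ≈ 26.57°

|L|² = l(l+1)ℏ² = 20ℏ², so |L| = 2√5 ℏ.
The smallest angle corresponds to the largest L_z, i.e. m_l = l = 4, giving L_z = 4ℏ.
cos θ_min = 4/√20, so θ_min ≈ 26.57°.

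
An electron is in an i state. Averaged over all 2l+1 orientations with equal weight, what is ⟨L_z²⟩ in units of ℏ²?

⟨L_z²⟩ = 14 ℏ²

An i state has l = 6.
m_l runs from −6 to 6, i.e. {-6, -5, -4, -3, -2, -1, 0, 1, 2, 3, 4, 5, 6}.
⟨L_z²⟩ = ℏ²·l(l+1)/3 = 14ℏ².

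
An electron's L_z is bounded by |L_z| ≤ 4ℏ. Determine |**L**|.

The maximum L_z equals lℏ, giving l = 4.
|L| = ℏ√(l(l+1)) = 2√5 ℏ.

|L| = 2√5 ℏ ≈ 4.472ℏ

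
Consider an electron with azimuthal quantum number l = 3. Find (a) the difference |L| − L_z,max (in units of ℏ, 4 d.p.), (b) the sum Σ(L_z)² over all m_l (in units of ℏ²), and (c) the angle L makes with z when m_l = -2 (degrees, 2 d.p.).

|L| − L_z,max = (2√3 − 3)ℏ ≈ 0.4641ℏ.
Σ m_l² = 28, so Σ(L_z)² = 28 ℏ².
For m_l = -2: cos θ = -2/√12, θ ≈ 125.26°.

|L|−L_z,max ≈ 0.4641ℏ; Σ(L_z)² = 28 ℏ²; θ(m_l=-2) ≈ 125.26°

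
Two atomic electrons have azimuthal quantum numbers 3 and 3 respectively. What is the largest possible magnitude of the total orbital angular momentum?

By the triangle rule, |l₁ − l₂| ≤ L ≤ l₁ + l₂.
L ∈ {0, 1, 2, 3, 4, 5, 6}.
The largest magnitude corresponds to L = 6: |L_tot| = ℏ√(6·7) = √42 ℏ.

|L_tot|_max = √42 ℏ ≈ 6.481ℏ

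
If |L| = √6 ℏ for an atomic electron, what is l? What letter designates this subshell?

(|L|/ℏ)² = l(l+1) = 6.
l² + l − 6 = 0 ⇒ l = 2.

l = 2 (d orbital)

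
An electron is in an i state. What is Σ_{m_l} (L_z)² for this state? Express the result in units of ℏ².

Σ(L_z)² = 182 ℏ²

An i state has l = 6.
m_l runs from −6 to 6, i.e. {-6, -5, -4, -3, -2, -1, 0, 1, 2, 3, 4, 5, 6}.
Summing m² from −6 to 6: Σ m_l² = 182.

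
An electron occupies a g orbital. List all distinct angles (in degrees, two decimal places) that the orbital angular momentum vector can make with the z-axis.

For a g orbital, l = 4.
|L| = ℏ√(l(l+1)) = 2√5 ℏ.
cos θ = m_l/√20 for each m_l ∈ {-4, -3, -2, -1, 0, 1, 2, 3, 4}.

θ ∈ {26.57°, 47.87°, 63.43°, 77.08°, 90.00°, 102.92°, 116.57°, 132.13°, 153.43°}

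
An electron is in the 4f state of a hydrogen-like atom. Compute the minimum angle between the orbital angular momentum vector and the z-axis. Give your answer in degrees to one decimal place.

θ_min ≈ 30.0°

4f means n = 4, l = 3.
|L| = ℏ√(l(l+1)) = 2√3 ℏ.
The smallest angle corresponds to the largest L_z, i.e. m_l = l = 3, giving L_z = 3ℏ.
cos θ_min = 3/√12, so θ_min ≈ 30.0°.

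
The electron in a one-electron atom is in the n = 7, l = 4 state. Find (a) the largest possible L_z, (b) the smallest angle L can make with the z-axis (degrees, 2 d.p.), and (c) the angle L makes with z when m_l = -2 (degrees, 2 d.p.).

L_z,max = lℏ = 4ℏ.
cos θ_min = 4/√20, so θ_min ≈ 26.57°.
For m_l = -2: cos θ = -2/√20, θ ≈ 116.57°.

L_z,max = 4ℏ; θ_min ≈ 26.57°; θ(m_l=-2) ≈ 116.57°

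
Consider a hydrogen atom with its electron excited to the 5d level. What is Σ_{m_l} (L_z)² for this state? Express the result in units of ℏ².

The 5d level has l = 2.
m_l runs from −2 to 2, i.e. {-2, -1, 0, 1, 2}.
Σ m_l² = 2·(1 + 4) = 10.

Σ(L_z)² = 10 ℏ²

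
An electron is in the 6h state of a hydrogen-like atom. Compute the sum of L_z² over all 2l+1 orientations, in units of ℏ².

The 6h subshell has l = 5.
m_l runs from −5 to 5, i.e. {-5, -4, -3, -2, -1, 0, 1, 2, 3, 4, 5}.
Σ m_l² = 2·(1 + 4 + 9 + 16 + 25) = 110.

Σ(L_z)² = 110 ℏ²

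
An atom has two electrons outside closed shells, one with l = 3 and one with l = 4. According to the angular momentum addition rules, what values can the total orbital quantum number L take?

L = 1, 2, 3, 4, 5, 6, 7

By the triangle rule, |l₁ − l₂| ≤ L ≤ l₁ + l₂.
Allowed values: L = 1, 2, 3, 4, 5, 6, 7.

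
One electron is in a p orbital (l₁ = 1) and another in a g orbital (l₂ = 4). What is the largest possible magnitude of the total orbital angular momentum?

The total orbital quantum number L ranges from |l₁ − l₂| to l₁ + l₂ in integer steps.
L ∈ {3, 4, 5}.
The largest magnitude corresponds to L = 5: |L_tot| = ℏ√(5·6) = √30 ℏ.

|L_tot|_max = √30 ℏ ≈ 5.477ℏ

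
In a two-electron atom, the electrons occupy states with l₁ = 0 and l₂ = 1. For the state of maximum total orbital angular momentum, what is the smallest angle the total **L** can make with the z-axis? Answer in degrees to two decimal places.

By the triangle rule, |l₁ − l₂| ≤ L ≤ l₁ + l₂.
L ∈ {1}.
The maximum is L = 1, with |L_tot| = ℏ√(1·2) = √2 ℏ.
The minimum angle with z is arccos(1/√2) ≈ 45.00°.

θ_min ≈ 45.00°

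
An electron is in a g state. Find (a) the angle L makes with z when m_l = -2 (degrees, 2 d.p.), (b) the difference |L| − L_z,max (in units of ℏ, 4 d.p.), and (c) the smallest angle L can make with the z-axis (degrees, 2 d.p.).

θ(m_l=-2) ≈ 116.57°; |L|−L_z,max ≈ 0.4721ℏ; θ_min ≈ 26.57°

For a g orbital, l = 4.
For m_l = -2: cos θ = -2/√20, θ ≈ 116.57°.
|L| − L_z,max = (2√5 − 4)ℏ ≈ 0.4721ℏ.
cos θ_min = 4/√20, so θ_min ≈ 26.57°.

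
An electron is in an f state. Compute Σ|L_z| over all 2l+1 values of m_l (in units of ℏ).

For an f orbital, l = 3.
m_l ∈ {-3, -2, -1, 0, 1, 2, 3}.
Σ|m_l| = l(l+1) = 12.

Σ|L_z| = 12 ℏ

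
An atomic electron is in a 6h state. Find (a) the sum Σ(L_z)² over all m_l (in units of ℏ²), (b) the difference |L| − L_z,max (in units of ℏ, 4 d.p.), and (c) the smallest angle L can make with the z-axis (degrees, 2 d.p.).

Σ(L_z)² = 110 ℏ²; |L|−L_z,max ≈ 0.4772ℏ; θ_min ≈ 24.09°

For 6h, l = 5.
Σ m_l² = 110, so Σ(L_z)² = 110 ℏ².
|L| − L_z,max = (√30 − 5)ℏ ≈ 0.4772ℏ.
cos θ_min = 5/√30, so θ_min ≈ 24.09°.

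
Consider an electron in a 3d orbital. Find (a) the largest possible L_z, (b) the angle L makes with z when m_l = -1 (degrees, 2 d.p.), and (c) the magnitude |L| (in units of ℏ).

L_z,max = 2ℏ; θ(m_l=-1) ≈ 114.09°; |L| = √6 ℏ ≈ 2.449ℏ

For 3d, l = 2.
L_z,max = lℏ = 2ℏ.
For m_l = -1: cos θ = -1/√6, θ ≈ 114.09°.
|L| = ℏ√(2·3) = √6 ℏ ≈ 2.449ℏ.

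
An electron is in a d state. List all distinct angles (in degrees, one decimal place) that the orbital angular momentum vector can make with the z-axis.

A d state has l = 2.
|L|² = l(l+1)ℏ² = 6ℏ², so |L| = √6 ℏ.
cos θ = m_l/√6 for each m_l ∈ {-2, -1, 0, 1, 2}.

θ ∈ {35.3°, 65.9°, 90.0°, 114.1°, 144.7°}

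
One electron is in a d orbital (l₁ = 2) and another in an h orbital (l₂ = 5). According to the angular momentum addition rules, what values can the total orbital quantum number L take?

The total orbital quantum number L ranges from |l₁ − l₂| to l₁ + l₂ in integer steps.
Allowed values: L = 3, 4, 5, 6, 7.

L = 3, 4, 5, 6, 7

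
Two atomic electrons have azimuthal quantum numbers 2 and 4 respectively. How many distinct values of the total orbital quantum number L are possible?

The total orbital quantum number L ranges from |l₁ − l₂| to l₁ + l₂ in integer steps.
So L can be 2, 3, 4, 5, 6.
That is 5 values.

5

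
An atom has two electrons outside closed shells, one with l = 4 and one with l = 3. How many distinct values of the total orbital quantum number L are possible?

Angular momentum addition gives L = |l₁ − l₂|, …, l₁ + l₂.
Allowed values: L = 1, 2, 3, 4, 5, 6, 7.
That is 7 values.

7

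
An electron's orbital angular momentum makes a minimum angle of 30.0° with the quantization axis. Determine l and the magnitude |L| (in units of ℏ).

At minimum angle, m_l = l, so cos θ = l/√(l(l+1)); cos²θ = l/(l+1) = 0.7500.
Thus l = 0.7500/(1 − 0.7500) ≈ 3.
Then |L| = ℏ√(3·4) = 2√3 ℏ.

l = 3, |L| = 2√3 ℏ ≈ 3.464ℏ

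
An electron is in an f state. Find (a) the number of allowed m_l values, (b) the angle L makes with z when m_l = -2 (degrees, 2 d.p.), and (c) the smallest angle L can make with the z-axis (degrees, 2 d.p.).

An f state has l = 3.
There are 2l+1 = 7 values of m_l.
For m_l = -2: cos θ = -2/√12, θ ≈ 125.26°.
cos θ_min = 3/√12, so θ_min ≈ 30.00°.

7 values; θ(m_l=-2) ≈ 125.26°; θ_min ≈ 30.00°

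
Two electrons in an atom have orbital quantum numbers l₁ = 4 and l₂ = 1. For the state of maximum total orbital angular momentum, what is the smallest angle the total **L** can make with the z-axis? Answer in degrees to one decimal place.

θ_min ≈ 24.1°

The total orbital quantum number L ranges from |l₁ − l₂| to l₁ + l₂ in integer steps.
So L can be 3, 4, 5.
The maximum is L = 5, with |L_tot| = ℏ√(5·6) = √30 ℏ.
The minimum angle with z is arccos(5/√30) ≈ 24.1°.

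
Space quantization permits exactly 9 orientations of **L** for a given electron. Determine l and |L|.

9 = 2l + 1, so l = (9−1)/2 = 4.
|L| = ℏ√(l(l+1)) = ℏ√(4·5) = 2√5 ℏ.

l = 4, |L| = 2√5 ℏ ≈ 4.472ℏ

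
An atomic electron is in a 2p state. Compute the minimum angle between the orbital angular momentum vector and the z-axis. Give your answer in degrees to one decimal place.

2p means n = 2, l = 1.
|L| = √(l(l+1)) ℏ = √2 ℏ.
The smallest angle corresponds to the largest L_z, i.e. m_l = l = 1, giving L_z = 1ℏ.
cos θ_min = 1/√2, so θ_min ≈ 45.0°.

θ_min ≈ 45.0°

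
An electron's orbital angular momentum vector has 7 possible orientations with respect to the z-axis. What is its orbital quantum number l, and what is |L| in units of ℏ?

Since there are 2l+1 = 7 values of m_l, l = 3.
Then |L| = √(l(l+1)) ℏ = 2√3 ℏ.

l = 3, |L| = 2√3 ℏ ≈ 3.464ℏ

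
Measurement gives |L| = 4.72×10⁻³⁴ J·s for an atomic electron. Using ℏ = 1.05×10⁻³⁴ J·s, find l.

l = 4

In units of ℏ, |L| ≈ 4.495.
(|L|/ℏ)² = l(l+1) ≈ 20.21 ⇒ l = 4.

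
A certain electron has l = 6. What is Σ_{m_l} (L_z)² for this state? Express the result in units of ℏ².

Σ(L_z)² = 182 ℏ²

m_l ∈ {-6, -5, -4, -3, -2, -1, 0, 1, 2, 3, 4, 5, 6}.
Σ m_l² = l(l+1)(2l+1)/3 = 6·7·13/3 = 182.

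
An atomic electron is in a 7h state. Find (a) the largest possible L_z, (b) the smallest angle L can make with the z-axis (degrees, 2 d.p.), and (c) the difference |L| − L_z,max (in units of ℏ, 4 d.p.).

L_z,max = 5ℏ; θ_min ≈ 24.09°; |L|−L_z,max ≈ 0.4772ℏ

7h means n = 7, l = 5.
L_z,max = lℏ = 5ℏ.
cos θ_min = 5/√30, so θ_min ≈ 24.09°.
|L| − L_z,max = (√30 − 5)ℏ ≈ 0.4772ℏ.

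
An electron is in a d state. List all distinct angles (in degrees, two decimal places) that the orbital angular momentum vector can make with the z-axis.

For a d orbital, l = 2.
|L|² = l(l+1)ℏ² = 6ℏ², so |L| = √6 ℏ.
cos θ = m_l/√6 for each m_l ∈ {-2, -1, 0, 1, 2}.

θ ∈ {35.26°, 65.91°, 90.00°, 114.09°, 144.74°}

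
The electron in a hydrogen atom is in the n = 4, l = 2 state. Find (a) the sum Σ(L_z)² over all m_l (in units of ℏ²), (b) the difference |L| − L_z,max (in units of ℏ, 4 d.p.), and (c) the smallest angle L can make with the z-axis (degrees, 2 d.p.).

Σ(L_z)² = 10 ℏ²; |L|−L_z,max ≈ 0.4495ℏ; θ_min ≈ 35.26°

Σ m_l² = 10, so Σ(L_z)² = 10 ℏ².
|L| − L_z,max = (√6 − 2)ℏ ≈ 0.4495ℏ.
cos θ_min = 2/√6, so θ_min ≈ 35.26°.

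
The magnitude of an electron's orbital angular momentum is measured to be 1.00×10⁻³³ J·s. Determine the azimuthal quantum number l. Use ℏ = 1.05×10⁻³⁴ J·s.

|L|/ℏ = (1.00×10⁻³³)/(1.05×10⁻³⁴) ≈ 9.524.
l(l+1) ≈ 9.524² ≈ 90.70, so l = 9.

l = 9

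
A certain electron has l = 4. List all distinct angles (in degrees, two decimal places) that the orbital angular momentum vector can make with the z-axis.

|L| = ℏ√(l(l+1)) = 2√5 ℏ.
cos θ = m_l/√20 for each m_l ∈ {-4, -3, -2, -1, 0, 1, 2, 3, 4}.

θ ∈ {26.57°, 47.87°, 63.43°, 77.08°, 90.00°, 102.92°, 116.57°, 132.13°, 153.43°}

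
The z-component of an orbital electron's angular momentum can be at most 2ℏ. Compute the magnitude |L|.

The maximum L_z equals lℏ, giving l = 2.
|L| = ℏ√(l(l+1)) = √6 ℏ.

|L| = √6 ℏ ≈ 2.449ℏ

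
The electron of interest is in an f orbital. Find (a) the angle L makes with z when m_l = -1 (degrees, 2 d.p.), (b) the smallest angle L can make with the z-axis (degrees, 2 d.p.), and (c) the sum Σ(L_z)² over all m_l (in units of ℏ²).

θ(m_l=-1) ≈ 106.78°; θ_min ≈ 30.00°; Σ(L_z)² = 28 ℏ²

The letter f corresponds to l = 3.
For m_l = -1: cos θ = -1/√12, θ ≈ 106.78°.
cos θ_min = 3/√12, so θ_min ≈ 30.00°.
Σ m_l² = 28, so Σ(L_z)² = 28 ℏ².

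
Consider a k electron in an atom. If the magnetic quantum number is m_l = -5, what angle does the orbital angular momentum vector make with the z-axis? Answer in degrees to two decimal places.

θ ≈ 131.92°

The letter k corresponds to l = 7.
|L| = ℏ√(l(l+1)) = 2√14 ℏ.
L_z = m_l ℏ = −5ℏ.
cos θ = L_z/|L| = -5/√56, so θ ≈ 131.92°.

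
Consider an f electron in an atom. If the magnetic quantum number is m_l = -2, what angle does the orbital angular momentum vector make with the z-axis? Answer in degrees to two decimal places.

θ ≈ 125.26°

F corresponds to l = 3.
|L| = ℏ√(l(l+1)) = 2√3 ℏ.
L_z = m_l ℏ = −2ℏ.
cos θ = L_z/|L| = -2/√12, so θ ≈ 125.26°.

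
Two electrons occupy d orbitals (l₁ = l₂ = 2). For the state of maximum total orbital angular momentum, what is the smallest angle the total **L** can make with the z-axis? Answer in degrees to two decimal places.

θ_min ≈ 26.57°

Angular momentum addition gives L = |l₁ − l₂|, …, l₁ + l₂.
So L can be 0, 1, 2, 3, 4.
The maximum is L = 4, with |L_tot| = ℏ√(4·5) = 2√5 ℏ.
The minimum angle with z is arccos(4/√20) ≈ 26.57°.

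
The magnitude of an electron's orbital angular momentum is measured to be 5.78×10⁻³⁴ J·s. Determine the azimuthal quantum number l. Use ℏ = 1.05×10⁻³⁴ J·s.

Dividing by ℏ: |L|/ℏ ≈ 5.505.
l(l+1) ≈ 5.505² ≈ 30.30, so l = 5.

l = 5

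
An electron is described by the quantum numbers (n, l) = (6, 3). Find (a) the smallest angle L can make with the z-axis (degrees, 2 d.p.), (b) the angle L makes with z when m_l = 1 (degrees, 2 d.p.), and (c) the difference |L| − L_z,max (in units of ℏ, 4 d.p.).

cos θ_min = 3/√12, so θ_min ≈ 30.00°.
For m_l = 1: cos θ = 1/√12, θ ≈ 73.22°.
|L| − L_z,max = (2√3 − 3)ℏ ≈ 0.4641ℏ.

θ_min ≈ 30.00°; θ(m_l=1) ≈ 73.22°; |L|−L_z,max ≈ 0.4641ℏ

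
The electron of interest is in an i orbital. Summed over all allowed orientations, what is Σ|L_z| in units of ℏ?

Σ|L_z| = 42 ℏ

For an i orbital, l = 6.
m_l ∈ {-6, -5, -4, -3, -2, -1, 0, 1, 2, 3, 4, 5, 6}.
Σ|m_l| = 2(1+2+…+6) = 42.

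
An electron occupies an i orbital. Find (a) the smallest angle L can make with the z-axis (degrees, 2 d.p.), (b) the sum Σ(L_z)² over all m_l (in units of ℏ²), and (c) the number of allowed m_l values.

An i state has l = 6.
cos θ_min = 6/√42, so θ_min ≈ 22.21°.
Σ m_l² = 182, so Σ(L_z)² = 182 ℏ².
There are 2l+1 = 13 values of m_l.

θ_min ≈ 22.21°; Σ(L_z)² = 182 ℏ²; 13 values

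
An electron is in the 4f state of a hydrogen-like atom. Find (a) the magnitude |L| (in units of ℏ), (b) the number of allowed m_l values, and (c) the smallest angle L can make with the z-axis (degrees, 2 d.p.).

4f means n = 4, l = 3.
|L| = ℏ√(3·4) = 2√3 ℏ ≈ 3.464ℏ.
There are 2l+1 = 7 values of m_l.
cos θ_min = 3/√12, so θ_min ≈ 30.00°.

|L| = 2√3 ℏ ≈ 3.464ℏ; 7 values; θ_min ≈ 30.00°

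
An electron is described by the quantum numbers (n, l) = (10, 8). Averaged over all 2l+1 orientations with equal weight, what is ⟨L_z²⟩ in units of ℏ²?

m_l runs from −8 to 8, i.e. {-8, -7, -6, -5, -4, -3, -2, -1, 0, 1, 2, 3, 4, 5, 6, 7, 8}.
⟨L_z²⟩ = ℏ²·(Σ m_l²)/(2l+1) = ℏ²·408/17 = 24ℏ².

⟨L_z²⟩ = 24 ℏ²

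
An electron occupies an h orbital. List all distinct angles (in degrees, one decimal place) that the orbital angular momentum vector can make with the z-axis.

The letter h corresponds to l = 5.
|L|² = l(l+1)ℏ² = 30ℏ², so |L| = √30 ℏ.
cos θ = m_l/√30 for each m_l ∈ {-5, -4, -3, -2, -1, 0, 1, 2, 3, 4, 5}.

θ ∈ {24.1°, 43.1°, 56.8°, 68.6°, 79.5°, 90.0°, 100.5°, 111.4°, 123.2°, 136.9°, 155.9°}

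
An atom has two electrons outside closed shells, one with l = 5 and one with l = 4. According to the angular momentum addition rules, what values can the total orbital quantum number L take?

L = 1, 2, 3, 4, 5, 6, 7, 8, 9

By the triangle rule, |l₁ − l₂| ≤ L ≤ l₁ + l₂.
L ∈ {1, 2, 3, 4, 5, 6, 7, 8, 9}.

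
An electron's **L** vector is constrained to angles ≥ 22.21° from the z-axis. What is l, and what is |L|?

At minimum angle, m_l = l, so cos θ = l/√(l(l+1)); cos²θ = l/(l+1) = 0.8571.
Thus l = 0.8571/(1 − 0.8571) ≈ 6.
Then |L| = ℏ√(6·7) = √42 ℏ.

l = 6, |L| = √42 ℏ ≈ 6.481ℏ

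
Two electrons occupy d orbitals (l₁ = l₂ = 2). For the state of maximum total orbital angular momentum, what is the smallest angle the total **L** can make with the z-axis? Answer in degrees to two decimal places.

The total orbital quantum number L ranges from |l₁ − l₂| to l₁ + l₂ in integer steps.
L ∈ {0, 1, 2, 3, 4}.
The maximum is L = 4, with |L_tot| = ℏ√(4·5) = 2√5 ℏ.
The minimum angle with z is arccos(4/√20) ≈ 26.57°.

θ_min ≈ 26.57°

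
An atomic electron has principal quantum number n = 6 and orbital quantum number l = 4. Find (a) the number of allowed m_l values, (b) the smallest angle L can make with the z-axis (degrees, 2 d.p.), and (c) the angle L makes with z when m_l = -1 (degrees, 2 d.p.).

There are 2l+1 = 9 values of m_l.
cos θ_min = 4/√20, so θ_min ≈ 26.57°.
For m_l = -1: cos θ = -1/√20, θ ≈ 102.92°.

9 values; θ_min ≈ 26.57°; θ(m_l=-1) ≈ 102.92°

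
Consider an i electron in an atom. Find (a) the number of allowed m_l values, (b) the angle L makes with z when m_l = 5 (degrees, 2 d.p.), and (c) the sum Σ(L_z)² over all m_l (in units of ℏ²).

An i state has l = 6.
There are 2l+1 = 13 values of m_l.
For m_l = 5: cos θ = 5/√42, θ ≈ 39.51°.
Σ m_l² = 182, so Σ(L_z)² = 182 ℏ².

13 values; θ(m_l=5) ≈ 39.51°; Σ(L_z)² = 182 ℏ²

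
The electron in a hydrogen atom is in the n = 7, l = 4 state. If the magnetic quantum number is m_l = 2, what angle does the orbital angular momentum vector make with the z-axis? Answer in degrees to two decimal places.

θ ≈ 63.43°

|L| = ℏ√(l(l+1)) = 2√5 ℏ.
L_z = m_l ℏ = 2ℏ.
cos θ = L_z/|L| = 2/√20, so θ ≈ 63.43°.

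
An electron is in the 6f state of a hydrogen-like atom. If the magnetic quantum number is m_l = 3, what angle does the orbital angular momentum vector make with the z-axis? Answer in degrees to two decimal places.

6f means n = 6, l = 3.
|L|² = l(l+1)ℏ² = 12ℏ², so |L| = 2√3 ℏ.
L_z = m_l ℏ = 3ℏ.
cos θ = L_z/|L| = 3/√12, so θ ≈ 30.00°.

θ ≈ 30.00°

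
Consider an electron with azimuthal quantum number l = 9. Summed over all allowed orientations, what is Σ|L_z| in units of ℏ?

m_l runs from −9 to 9, i.e. {-9, -8, -7, -6, -5, -4, -3, -2, -1, 0, 1, 2, 3, 4, 5, 6, 7, 8, 9}.
Σ|m_l| = 2·9(9+1)/2 = 90.

Σ|L_z| = 90 ℏ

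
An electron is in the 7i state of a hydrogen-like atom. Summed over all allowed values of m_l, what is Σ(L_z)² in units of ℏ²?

Σ(L_z)² = 182 ℏ²

7i means n = 7, l = 6.
The allowed m_l values are -6, -5, -4, -3, -2, -1, 0, 1, 2, 3, 4, 5, 6.
Σ m_l² = l(l+1)(2l+1)/3 = 6·7·13/3 = 182.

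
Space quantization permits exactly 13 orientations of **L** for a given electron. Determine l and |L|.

l = 6, |L| = √42 ℏ ≈ 6.481ℏ

13 = 2l + 1, so l = (13−1)/2 = 6.
Then |L| = √(l(l+1)) ℏ = √42 ℏ.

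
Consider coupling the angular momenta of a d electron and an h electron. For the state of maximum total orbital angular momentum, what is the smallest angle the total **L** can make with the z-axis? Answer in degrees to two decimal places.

By the triangle rule, |l₁ − l₂| ≤ L ≤ l₁ + l₂.
Allowed values: L = 3, 4, 5, 6, 7.
The maximum is L = 7, with |L_tot| = ℏ√(7·8) = 2√14 ℏ.
The minimum angle with z is arccos(7/√56) ≈ 20.70°.

θ_min ≈ 20.70°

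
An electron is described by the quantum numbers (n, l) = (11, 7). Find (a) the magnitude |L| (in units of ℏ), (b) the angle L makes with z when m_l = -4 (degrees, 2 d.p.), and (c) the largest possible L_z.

|L| = ℏ√(7·8) = 2√14 ℏ ≈ 7.483ℏ.
For m_l = -4: cos θ = -4/√56, θ ≈ 122.31°.
L_z,max = lℏ = 7ℏ.

|L| = 2√14 ℏ ≈ 7.483ℏ; θ(m_l=-4) ≈ 122.31°; L_z,max = 7ℏ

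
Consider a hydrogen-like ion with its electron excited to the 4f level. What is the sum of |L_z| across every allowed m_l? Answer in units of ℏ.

Σ|L_z| = 12 ℏ

The 4f level has l = 3.
m_l ∈ {-3, -2, -1, 0, 1, 2, 3}.
Σ|m_l| = 2(1+2+…+3) = 12.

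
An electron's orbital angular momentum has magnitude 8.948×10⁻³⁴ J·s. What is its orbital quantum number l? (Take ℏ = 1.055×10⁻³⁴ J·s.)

|L|/ℏ = (8.948×10⁻³⁴)/(1.055×10⁻³⁴) ≈ 8.482.
(|L|/ℏ)² = l(l+1) ≈ 71.94 ⇒ l = 8.

l = 8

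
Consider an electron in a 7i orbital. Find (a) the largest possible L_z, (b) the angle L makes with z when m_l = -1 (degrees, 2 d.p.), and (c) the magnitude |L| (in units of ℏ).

The 7i subshell has l = 6.
L_z,max = lℏ = 6ℏ.
For m_l = -1: cos θ = -1/√42, θ ≈ 98.88°.
|L| = ℏ√(6·7) = √42 ℏ ≈ 6.481ℏ.

L_z,max = 6ℏ; θ(m_l=-1) ≈ 98.88°; |L| = √42 ℏ ≈ 6.481ℏ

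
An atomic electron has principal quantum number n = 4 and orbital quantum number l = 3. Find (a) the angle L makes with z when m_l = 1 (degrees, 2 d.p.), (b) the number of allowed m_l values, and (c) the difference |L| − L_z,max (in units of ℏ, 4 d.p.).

For m_l = 1: cos θ = 1/√12, θ ≈ 73.22°.
There are 2l+1 = 7 values of m_l.
|L| − L_z,max = (2√3 − 3)ℏ ≈ 0.4641ℏ.

θ(m_l=1) ≈ 73.22°; 7 values; |L|−L_z,max ≈ 0.4641ℏ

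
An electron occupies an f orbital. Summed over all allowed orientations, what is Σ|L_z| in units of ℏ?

The letter f corresponds to l = 3.
The allowed m_l values are -3, -2, -1, 0, 1, 2, 3.
Σ|m_l| = l(l+1) = 12.

Σ|L_z| = 12 ℏ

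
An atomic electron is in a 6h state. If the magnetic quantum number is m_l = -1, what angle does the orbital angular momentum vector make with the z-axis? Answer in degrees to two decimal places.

The 6h subshell has l = 5.
|L|² = l(l+1)ℏ² = 30ℏ², so |L| = √30 ℏ.
L_z = m_l ℏ = −1ℏ.
cos θ = L_z/|L| = -1/√30, so θ ≈ 100.52°.

θ ≈ 100.52°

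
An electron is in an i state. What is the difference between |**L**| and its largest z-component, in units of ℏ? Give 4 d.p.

|L| − L_z,max ≈ 0.4807ℏ

The letter i corresponds to l = 6.
|L| = √42 ℏ ≈ 6.4807ℏ, while L_z,max = lℏ = 6ℏ.
The difference is (√42 − 6)ℏ ≈ 0.4807ℏ.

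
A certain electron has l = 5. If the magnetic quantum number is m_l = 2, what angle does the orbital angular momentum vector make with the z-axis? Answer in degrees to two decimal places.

θ ≈ 68.58°

|L|² = l(l+1)ℏ² = 30ℏ², so |L| = √30 ℏ.
L_z = m_l ℏ = 2ℏ.
cos θ = L_z/|L| = 2/√30, so θ ≈ 68.58°.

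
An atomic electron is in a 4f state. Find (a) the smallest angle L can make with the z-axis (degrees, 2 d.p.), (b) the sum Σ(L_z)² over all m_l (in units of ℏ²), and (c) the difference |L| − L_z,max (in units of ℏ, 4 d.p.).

θ_min ≈ 30.00°; Σ(L_z)² = 28 ℏ²; |L|−L_z,max ≈ 0.4641ℏ

For 4f, l = 3.
cos θ_min = 3/√12, so θ_min ≈ 30.00°.
Σ m_l² = 28, so Σ(L_z)² = 28 ℏ².
|L| − L_z,max = (2√3 − 3)ℏ ≈ 0.4641ℏ.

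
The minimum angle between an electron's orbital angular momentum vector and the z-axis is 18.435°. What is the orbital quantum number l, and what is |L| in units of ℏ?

l = 9, |L| = 3√10 ℏ ≈ 9.487ℏ

At minimum angle, m_l = l, so cos θ = l/√(l(l+1)); cos²θ = l/(l+1) = 0.9000.
l = cos²θ/sin²θ ≈ 9.
Then |L| = ℏ√(9·10) = 3√10 ℏ.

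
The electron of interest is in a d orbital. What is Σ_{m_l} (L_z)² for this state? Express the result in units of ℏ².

A d state has l = 2.
The allowed m_l values are -2, -1, 0, 1, 2.
Σ m_l² = l(l+1)(2l+1)/3 = 2·3·5/3 = 10.

Σ(L_z)² = 10 ℏ²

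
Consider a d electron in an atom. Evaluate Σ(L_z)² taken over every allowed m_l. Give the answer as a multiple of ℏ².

The letter d corresponds to l = 2.
m_l ∈ {-2, -1, 0, 1, 2}.
Σ m_l² = 2·(1 + 4) = 10.

Σ(L_z)² = 10 ℏ²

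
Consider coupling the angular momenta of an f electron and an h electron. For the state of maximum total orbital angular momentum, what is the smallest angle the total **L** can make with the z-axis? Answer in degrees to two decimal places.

θ_min ≈ 19.47°

L runs from |3 − 5| = 2 to 3 + 5 = 8.
Allowed values: L = 2, 3, 4, 5, 6, 7, 8.
The maximum is L = 8, with |L_tot| = ℏ√(8·9) = 6√2 ℏ.
The minimum angle with z is arccos(8/√72) ≈ 19.47°.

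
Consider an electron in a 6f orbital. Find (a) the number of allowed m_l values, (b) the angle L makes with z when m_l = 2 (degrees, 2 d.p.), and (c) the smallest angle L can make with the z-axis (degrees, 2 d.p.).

7 values; θ(m_l=2) ≈ 54.74°; θ_min ≈ 30.00°

The 6f subshell has l = 3.
There are 2l+1 = 7 values of m_l.
For m_l = 2: cos θ = 2/√12, θ ≈ 54.74°.
cos θ_min = 3/√12, so θ_min ≈ 30.00°.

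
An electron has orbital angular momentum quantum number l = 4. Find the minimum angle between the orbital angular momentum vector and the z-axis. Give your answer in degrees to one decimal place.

|L| = ℏ√(l(l+1)) = 2√5 ℏ.
The smallest angle corresponds to the largest L_z, i.e. m_l = l = 4, giving L_z = 4ℏ.
cos θ_min = 4/√20, so θ_min ≈ 26.6°.

θ_min ≈ 26.6°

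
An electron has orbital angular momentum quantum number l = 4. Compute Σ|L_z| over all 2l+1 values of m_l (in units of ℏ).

Σ|L_z| = 20 ℏ

m_l runs from −4 to 4, i.e. {-4, -3, -2, -1, 0, 1, 2, 3, 4}.
Σ|m_l| = 2·4(4+1)/2 = 20.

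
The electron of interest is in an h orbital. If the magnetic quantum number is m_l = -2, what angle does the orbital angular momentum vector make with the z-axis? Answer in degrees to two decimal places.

θ ≈ 111.42°

The letter h corresponds to l = 5.
|L| = ℏ√(l(l+1)) = √30 ℏ.
L_z = m_l ℏ = −2ℏ.
cos θ = L_z/|L| = -2/√30, so θ ≈ 111.42°.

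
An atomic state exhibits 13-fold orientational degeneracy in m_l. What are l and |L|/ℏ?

l = 6, |L| = √42 ℏ ≈ 6.481ℏ

13 = 2l + 1, so l = (13−1)/2 = 6.
Then |L| = √(l(l+1)) ℏ = √42 ℏ.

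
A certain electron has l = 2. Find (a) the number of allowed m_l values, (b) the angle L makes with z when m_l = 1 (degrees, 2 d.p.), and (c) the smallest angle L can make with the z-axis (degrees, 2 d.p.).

There are 2l+1 = 5 values of m_l.
For m_l = 1: cos θ = 1/√6, θ ≈ 65.91°.
cos θ_min = 2/√6, so θ_min ≈ 35.26°.

5 values; θ(m_l=1) ≈ 65.91°; θ_min ≈ 35.26°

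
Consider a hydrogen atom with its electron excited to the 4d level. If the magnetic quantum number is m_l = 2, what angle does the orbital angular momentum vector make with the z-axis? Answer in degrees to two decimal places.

θ ≈ 35.26°

The 4d level has l = 2.
|L|² = l(l+1)ℏ² = 6ℏ², so |L| = √6 ℏ.
L_z = m_l ℏ = 2ℏ.
cos θ = L_z/|L| = 2/√6, so θ ≈ 35.26°.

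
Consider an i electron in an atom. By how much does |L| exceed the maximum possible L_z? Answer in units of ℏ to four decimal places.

|L| − L_z,max ≈ 0.4807ℏ

For an i orbital, l = 6.
|L| = √42 ℏ ≈ 6.4807ℏ, while L_z,max = lℏ = 6ℏ.
The difference is (√42 − 6)ℏ ≈ 0.4807ℏ.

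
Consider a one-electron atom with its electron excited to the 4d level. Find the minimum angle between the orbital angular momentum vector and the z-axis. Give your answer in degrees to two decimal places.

θ_min ≈ 35.26°

The 4d level has l = 2.
|L| = ℏ√(l(l+1)) = √6 ℏ.
The smallest angle corresponds to the largest L_z, i.e. m_l = l = 2, giving L_z = 2ℏ.
cos θ_min = 2/√6, so θ_min ≈ 35.26°.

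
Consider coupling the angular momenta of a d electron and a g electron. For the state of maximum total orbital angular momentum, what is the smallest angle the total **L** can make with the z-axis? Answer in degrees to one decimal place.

The total orbital quantum number L ranges from |l₁ − l₂| to l₁ + l₂ in integer steps.
L ∈ {2, 3, 4, 5, 6}.
The maximum is L = 6, with |L_tot| = ℏ√(6·7) = √42 ℏ.
The minimum angle with z is arccos(6/√42) ≈ 22.2°.

θ_min ≈ 22.2°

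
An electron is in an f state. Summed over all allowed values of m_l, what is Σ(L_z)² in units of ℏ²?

An f state has l = 3.
m_l runs from −3 to 3, i.e. {-3, -2, -1, 0, 1, 2, 3}.
Summing m² from −3 to 3: Σ m_l² = 28.

Σ(L_z)² = 28 ℏ²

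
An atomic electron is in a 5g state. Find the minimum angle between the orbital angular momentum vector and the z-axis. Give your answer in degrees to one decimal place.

5g means n = 5, l = 4.
|L|² = l(l+1)ℏ² = 20ℏ², so |L| = 2√5 ℏ.
The smallest angle corresponds to the largest L_z, i.e. m_l = l = 4, giving L_z = 4ℏ.
cos θ_min = 4/√20, so θ_min ≈ 26.6°.

θ_min ≈ 26.6°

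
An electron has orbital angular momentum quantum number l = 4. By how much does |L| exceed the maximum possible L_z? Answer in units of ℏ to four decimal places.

|L| = 2√5 ℏ ≈ 4.4721ℏ, while L_z,max = lℏ = 4ℏ.
The difference is (2√5 − 4)ℏ ≈ 0.4721ℏ.

|L| − L_z,max ≈ 0.4721ℏ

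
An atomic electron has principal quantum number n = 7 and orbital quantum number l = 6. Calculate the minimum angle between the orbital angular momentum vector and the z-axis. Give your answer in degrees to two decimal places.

|L|² = l(l+1)ℏ² = 42ℏ², so |L| = √42 ℏ.
The smallest angle corresponds to the largest L_z, i.e. m_l = l = 6, giving L_z = 6ℏ.
cos θ_min = 6/√42, so θ_min ≈ 22.21°.

θ_min ≈ 22.21°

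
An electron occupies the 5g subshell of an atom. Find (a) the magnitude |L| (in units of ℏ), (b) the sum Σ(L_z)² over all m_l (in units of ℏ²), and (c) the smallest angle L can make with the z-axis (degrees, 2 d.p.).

|L| = 2√5 ℏ ≈ 4.472ℏ; Σ(L_z)² = 60 ℏ²; θ_min ≈ 26.57°

For 5g, l = 4.
|L| = ℏ√(4·5) = 2√5 ℏ ≈ 4.472ℏ.
Σ m_l² = 60, so Σ(L_z)² = 60 ℏ².
cos θ_min = 4/√20, so θ_min ≈ 26.57°.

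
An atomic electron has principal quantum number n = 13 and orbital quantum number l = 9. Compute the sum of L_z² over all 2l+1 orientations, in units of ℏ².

m_l ∈ {-9, -8, -7, -6, -5, -4, -3, -2, -1, 0, 1, 2, 3, 4, 5, 6, 7, 8, 9}.
Σ m_l² = l(l+1)(2l+1)/3 = 9·10·19/3 = 570.

Σ(L_z)² = 570 ℏ²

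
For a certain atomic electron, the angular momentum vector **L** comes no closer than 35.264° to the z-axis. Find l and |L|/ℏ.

l = 2, |L| = √6 ℏ ≈ 2.449ℏ

At minimum angle, m_l = l, so cos θ = l/√(l(l+1)); cos²θ = l/(l+1) = 0.6667.
Solving: l = 2.
Then |L| = ℏ√(2·3) = √6 ℏ.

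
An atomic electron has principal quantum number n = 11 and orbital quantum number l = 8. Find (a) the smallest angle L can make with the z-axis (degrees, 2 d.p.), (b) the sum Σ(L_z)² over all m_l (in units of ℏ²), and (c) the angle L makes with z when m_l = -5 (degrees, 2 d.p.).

θ_min ≈ 19.47°; Σ(L_z)² = 408 ℏ²; θ(m_l=-5) ≈ 126.10°

cos θ_min = 8/√72, so θ_min ≈ 19.47°.
Σ m_l² = 408, so Σ(L_z)² = 408 ℏ².
For m_l = -5: cos θ = -5/√72, θ ≈ 126.10°.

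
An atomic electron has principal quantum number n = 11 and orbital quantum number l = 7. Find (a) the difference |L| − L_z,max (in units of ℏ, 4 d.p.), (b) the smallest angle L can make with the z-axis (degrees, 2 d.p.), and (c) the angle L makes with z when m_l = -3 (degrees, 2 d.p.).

|L|−L_z,max ≈ 0.4833ℏ; θ_min ≈ 20.70°; θ(m_l=-3) ≈ 113.63°

|L| − L_z,max = (2√14 − 7)ℏ ≈ 0.4833ℏ.
cos θ_min = 7/√56, so θ_min ≈ 20.70°.
For m_l = -3: cos θ = -3/√56, θ ≈ 113.63°.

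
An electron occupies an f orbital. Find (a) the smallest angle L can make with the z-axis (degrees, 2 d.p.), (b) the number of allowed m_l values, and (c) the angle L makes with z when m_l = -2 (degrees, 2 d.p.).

The letter f corresponds to l = 3.
cos θ_min = 3/√12, so θ_min ≈ 30.00°.
There are 2l+1 = 7 values of m_l.
For m_l = -2: cos θ = -2/√12, θ ≈ 125.26°.

θ_min ≈ 30.00°; 7 values; θ(m_l=-2) ≈ 125.26°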